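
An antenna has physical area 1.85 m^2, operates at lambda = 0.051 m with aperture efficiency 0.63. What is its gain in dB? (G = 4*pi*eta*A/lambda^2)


G_linear = 4*pi*0.63*1.85/0.051^2 = 5630.95
G_dB = 10*log10(5630.95) = 37.5 dB

37.5 dB


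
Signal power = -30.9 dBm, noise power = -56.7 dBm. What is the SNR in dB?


SNR = -30.9 - (-56.7) = 25.8 dB

25.8 dB


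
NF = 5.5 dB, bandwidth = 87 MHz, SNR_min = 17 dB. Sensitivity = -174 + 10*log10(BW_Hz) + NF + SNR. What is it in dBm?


10*log10(87000000.0) = 79.4
S = -174 + 79.4 + 5.5 + 17 = -72.1 dBm

-72.1 dBm


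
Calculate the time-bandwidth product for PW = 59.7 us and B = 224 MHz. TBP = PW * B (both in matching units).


TBP = 59.7 * 224 = 13372.8

13372.8


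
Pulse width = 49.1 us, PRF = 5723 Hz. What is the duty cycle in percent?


DC = 49.1e-6 * 5723 * 100 = 28.1%

28.1%


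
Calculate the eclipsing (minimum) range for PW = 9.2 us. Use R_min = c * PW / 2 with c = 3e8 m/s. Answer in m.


R_min = 3e8 * 9.2e-6 / 2 = 1380.0 m

1380.0 m


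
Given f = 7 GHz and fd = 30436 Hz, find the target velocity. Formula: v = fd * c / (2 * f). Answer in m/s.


v = 30436 * 3e8 / (2 * 7000000000.0) = 652.2 m/s

652.2 m/s


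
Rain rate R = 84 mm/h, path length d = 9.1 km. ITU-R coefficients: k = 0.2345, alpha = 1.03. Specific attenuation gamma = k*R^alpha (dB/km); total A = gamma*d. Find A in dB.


gamma = 0.2345 * 84^1.03 = 22.498342 dB/km
A = 22.498342 * 9.1 = 204.73 dB

204.73 dB


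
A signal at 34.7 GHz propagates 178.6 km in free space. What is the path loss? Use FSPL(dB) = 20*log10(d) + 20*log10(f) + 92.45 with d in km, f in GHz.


20*log10(178.6) = 45.04
20*log10(34.7) = 30.81
FSPL = 168.3 dB

168.3 dB


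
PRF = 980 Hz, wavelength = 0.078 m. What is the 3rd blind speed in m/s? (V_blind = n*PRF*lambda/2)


V_blind = 3 * 980 * 0.078 / 2 = 114.7 m/s

114.7 m/s


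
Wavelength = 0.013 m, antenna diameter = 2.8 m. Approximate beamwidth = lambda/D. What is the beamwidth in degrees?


BW_rad = 0.013 / 2.8 = 0.004643
BW_deg = 0.27 degrees

0.27 degrees


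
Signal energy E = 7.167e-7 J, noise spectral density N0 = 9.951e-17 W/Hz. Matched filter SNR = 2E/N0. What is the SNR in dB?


SNR_lin = 2 * 7.167e-7 / 9.951e-17 = 1.44e10
SNR_dB = 10*log10(1.44e10) = 101.6 dB

101.6 dB


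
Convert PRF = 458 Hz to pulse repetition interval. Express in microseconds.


PRI = 1/458 = 0.0021834061 s = 2183.4 us

2183.4 us


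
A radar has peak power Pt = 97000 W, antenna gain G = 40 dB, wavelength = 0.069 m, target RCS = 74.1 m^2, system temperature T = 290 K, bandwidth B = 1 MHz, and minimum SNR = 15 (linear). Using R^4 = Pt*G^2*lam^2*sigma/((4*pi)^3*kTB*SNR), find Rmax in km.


G_lin = 10^(40/10) = 10000.0
R^4 = 97000 * 10000.0^2 * 0.069^2 * 74.1 / ((4*pi)^3 * 1.38e-23 * 290 * 1000000.0 * 15)
R^4 = 2.8727e22 m^4
R_max = (2.8727e22)^(1/4) = 411692.1 m = 411.7 km

411.7 km


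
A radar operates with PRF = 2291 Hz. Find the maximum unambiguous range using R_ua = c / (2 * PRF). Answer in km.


R_ua = 3e8 / (2 * 2291) = 65473.6 m = 65.5 km

65.5 km


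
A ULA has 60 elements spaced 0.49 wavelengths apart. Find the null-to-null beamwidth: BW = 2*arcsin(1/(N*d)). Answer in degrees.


1/(N*d) = 1/(60*0.49) = 0.034014
BW = 2*arcsin(0.034014) = 3.9 degrees

3.9 degrees


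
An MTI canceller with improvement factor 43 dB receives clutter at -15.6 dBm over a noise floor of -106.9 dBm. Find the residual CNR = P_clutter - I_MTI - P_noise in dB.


CNR = -15.6 - 43 - (-106.9) = 48.3 dB

48.3 dB


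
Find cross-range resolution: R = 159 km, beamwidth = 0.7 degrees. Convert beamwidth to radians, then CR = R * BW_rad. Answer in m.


BW_rad = 0.012217305
CR = 159000 * 0.012217305 = 1942.6 m

1942.6 m


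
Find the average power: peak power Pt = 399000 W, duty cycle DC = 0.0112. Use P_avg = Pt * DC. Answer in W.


P_avg = 399000 * 0.0112 = 4468.8 W

4468.8 W


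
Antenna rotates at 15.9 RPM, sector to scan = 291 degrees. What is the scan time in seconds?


t = 291 / (15.9 * 360) * 60 = 3.05 s

3.05 s


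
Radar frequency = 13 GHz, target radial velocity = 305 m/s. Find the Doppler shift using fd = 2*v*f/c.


fd = 2 * 305 * 13000000000.0 / 3e8 = 26433.3 Hz

26433.3 Hz


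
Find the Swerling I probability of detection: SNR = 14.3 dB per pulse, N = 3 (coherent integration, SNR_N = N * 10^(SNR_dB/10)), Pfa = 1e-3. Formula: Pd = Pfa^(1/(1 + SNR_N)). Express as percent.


SNR_lin = 10^(14.3/10) = 26.91535
SNR_N = 3 * 26.91535 = 80.74605
1/(1 + SNR_N) = 1/81.74605 = 0.012233
Pd = (1e-3)^0.012233 = 0.91897
Pd = 91.9%

91.9%


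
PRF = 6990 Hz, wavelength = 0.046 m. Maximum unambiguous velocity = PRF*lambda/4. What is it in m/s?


V_ua = 6990 * 0.046 / 4 = 80.4 m/s

80.4 m/s


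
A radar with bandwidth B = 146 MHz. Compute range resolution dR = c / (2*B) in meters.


dR = 3e8 / (2 * 146000000.0) = 1.03 m

1.03 m


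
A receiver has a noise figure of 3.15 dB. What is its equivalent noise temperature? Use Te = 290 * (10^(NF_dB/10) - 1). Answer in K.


NF_lin = 10^(3.15/10) = 2.06538
Te = 290 * (2.06538 - 1) = 309.0 K

309.0 K


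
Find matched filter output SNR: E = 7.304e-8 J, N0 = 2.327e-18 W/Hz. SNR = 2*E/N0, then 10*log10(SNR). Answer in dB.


SNR_lin = 2 * 7.304e-8 / 2.327e-18 = 6.278e10
SNR_dB = 10*log10(6.278e10) = 108.0 dB

108.0 dB


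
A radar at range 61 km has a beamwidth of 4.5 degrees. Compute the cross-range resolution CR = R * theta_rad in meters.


BW_rad = 0.078539816
CR = 61000 * 0.078539816 = 4790.9 m

4790.9 m


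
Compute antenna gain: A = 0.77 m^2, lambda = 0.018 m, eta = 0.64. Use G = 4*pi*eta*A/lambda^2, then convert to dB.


G_linear = 4*pi*0.64*0.77/0.018^2 = 19113.29
G_dB = 10*log10(19113.29) = 42.8 dB

42.8 dB


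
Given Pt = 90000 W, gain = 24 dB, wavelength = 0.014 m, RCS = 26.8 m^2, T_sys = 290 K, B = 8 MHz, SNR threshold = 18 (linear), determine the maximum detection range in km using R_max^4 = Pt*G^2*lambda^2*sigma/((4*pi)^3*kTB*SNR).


G_lin = 10^(24/10) = 251.188643
R^4 = 90000 * 251.188643^2 * 0.014^2 * 26.8 / ((4*pi)^3 * 1.38e-23 * 290 * 8000000.0 * 18)
R^4 = 2.60834e16 m^4
R_max = (2.60834e16)^(1/4) = 12708.4 m = 12.7 km

12.7 km


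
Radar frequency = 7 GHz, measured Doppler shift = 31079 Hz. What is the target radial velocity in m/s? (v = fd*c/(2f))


v = 31079 * 3e8 / (2 * 7000000000.0) = 666.0 m/s

666.0 m/s


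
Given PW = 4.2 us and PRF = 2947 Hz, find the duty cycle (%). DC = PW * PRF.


DC = 4.2e-6 * 2947 * 100 = 1.24%

1.24%


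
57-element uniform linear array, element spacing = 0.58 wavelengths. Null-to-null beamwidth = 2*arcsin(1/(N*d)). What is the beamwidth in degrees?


1/(N*d) = 1/(57*0.58) = 0.030248
BW = 2*arcsin(0.030248) = 3.5 degrees

3.5 degrees


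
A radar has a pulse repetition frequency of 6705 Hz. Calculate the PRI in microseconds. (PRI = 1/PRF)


PRI = 1/6705 = 0.0001491424 s = 149.1 us

149.1 us


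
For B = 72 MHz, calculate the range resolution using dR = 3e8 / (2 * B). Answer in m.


dR = 3e8 / (2 * 72000000.0) = 2.08 m

2.08 m


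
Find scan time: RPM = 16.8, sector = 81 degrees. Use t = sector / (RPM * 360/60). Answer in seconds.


t = 81 / (16.8 * 360) * 60 = 0.8 s

0.8 s


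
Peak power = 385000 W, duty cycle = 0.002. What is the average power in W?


P_avg = 385000 * 0.002 = 770.0 W

770.0 W


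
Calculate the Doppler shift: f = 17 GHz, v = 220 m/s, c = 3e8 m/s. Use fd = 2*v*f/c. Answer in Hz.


fd = 2 * 220 * 17000000000.0 / 3e8 = 24933.3 Hz

24933.3 Hz


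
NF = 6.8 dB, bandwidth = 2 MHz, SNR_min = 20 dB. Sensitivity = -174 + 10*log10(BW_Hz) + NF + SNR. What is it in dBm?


10*log10(2000000.0) = 63.01
S = -174 + 63.01 + 6.8 + 20 = -84.2 dBm

-84.2 dBm


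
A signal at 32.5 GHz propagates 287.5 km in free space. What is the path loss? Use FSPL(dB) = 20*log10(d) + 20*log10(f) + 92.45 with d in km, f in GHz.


20*log10(287.5) = 49.17
20*log10(32.5) = 30.24
FSPL = 171.9 dB

171.9 dB


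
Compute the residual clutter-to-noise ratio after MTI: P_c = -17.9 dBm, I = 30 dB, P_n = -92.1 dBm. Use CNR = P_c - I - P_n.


CNR = -17.9 - 30 - (-92.1) = 44.2 dB

44.2 dB


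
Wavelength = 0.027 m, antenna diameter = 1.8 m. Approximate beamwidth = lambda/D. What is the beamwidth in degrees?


BW_rad = 0.027 / 1.8 = 0.015
BW_deg = 0.86 degrees

0.86 degrees


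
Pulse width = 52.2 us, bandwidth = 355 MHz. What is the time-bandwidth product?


TBP = 52.2 * 355 = 18531.0

18531.0


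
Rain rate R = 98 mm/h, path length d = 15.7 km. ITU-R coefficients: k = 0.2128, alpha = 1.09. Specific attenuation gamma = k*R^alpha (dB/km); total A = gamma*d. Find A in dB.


gamma = 0.2128 * 98^1.09 = 31.507072 dB/km
A = 31.507072 * 15.7 = 494.66 dB

494.66 dB


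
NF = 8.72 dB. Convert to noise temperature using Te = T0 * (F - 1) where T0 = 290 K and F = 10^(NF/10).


NF_lin = 10^(8.72/10) = 7.44732
Te = 290 * (7.44732 - 1) = 1869.7 K

1869.7 K


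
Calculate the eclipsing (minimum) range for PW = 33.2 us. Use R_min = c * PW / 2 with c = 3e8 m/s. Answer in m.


R_min = 3e8 * 33.2e-6 / 2 = 4980.0 m

4980.0 m


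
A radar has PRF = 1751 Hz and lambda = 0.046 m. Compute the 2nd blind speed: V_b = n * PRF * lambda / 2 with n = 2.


V_blind = 2 * 1751 * 0.046 / 2 = 80.5 m/s

80.5 m/s


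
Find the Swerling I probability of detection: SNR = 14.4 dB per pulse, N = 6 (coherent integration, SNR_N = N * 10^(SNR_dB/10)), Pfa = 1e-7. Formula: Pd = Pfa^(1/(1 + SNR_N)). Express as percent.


SNR_lin = 10^(14.4/10) = 27.54229
SNR_N = 6 * 27.54229 = 165.25374
1/(1 + SNR_N) = 1/166.25374 = 0.0060149
Pd = (1e-7)^0.0060149 = 0.9076
Pd = 90.8%

90.8%


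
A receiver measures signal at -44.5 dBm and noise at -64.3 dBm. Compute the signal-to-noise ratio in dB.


SNR = -44.5 - (-64.3) = 19.8 dB

19.8 dB


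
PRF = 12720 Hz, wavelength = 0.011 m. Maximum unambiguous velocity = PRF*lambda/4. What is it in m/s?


V_ua = 12720 * 0.011 / 4 = 35.0 m/s

35.0 m/s


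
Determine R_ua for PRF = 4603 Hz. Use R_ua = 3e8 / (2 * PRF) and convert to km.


R_ua = 3e8 / (2 * 4603) = 32587.4 m = 32.6 km

32.6 km


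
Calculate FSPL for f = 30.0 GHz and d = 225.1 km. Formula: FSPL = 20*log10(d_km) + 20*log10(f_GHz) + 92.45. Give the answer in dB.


20*log10(225.1) = 47.05
20*log10(30.0) = 29.54
FSPL = 169.0 dB

169.0 dB


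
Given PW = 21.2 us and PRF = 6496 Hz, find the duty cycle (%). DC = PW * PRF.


DC = 21.2e-6 * 6496 * 100 = 13.77%

13.77%


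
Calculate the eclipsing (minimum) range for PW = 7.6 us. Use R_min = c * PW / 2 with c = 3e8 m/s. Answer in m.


R_min = 3e8 * 7.6e-6 / 2 = 1140.0 m

1140.0 m


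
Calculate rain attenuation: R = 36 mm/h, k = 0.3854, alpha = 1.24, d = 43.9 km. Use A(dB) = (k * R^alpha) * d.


gamma = 0.3854 * 36^1.24 = 32.788897 dB/km
A = 32.788897 * 43.9 = 1439.43 dB

1439.43 dB


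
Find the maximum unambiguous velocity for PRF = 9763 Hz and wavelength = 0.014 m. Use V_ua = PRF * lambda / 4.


V_ua = 9763 * 0.014 / 4 = 34.2 m/s

34.2 m/s


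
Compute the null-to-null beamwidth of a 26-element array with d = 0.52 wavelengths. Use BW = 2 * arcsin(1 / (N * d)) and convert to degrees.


1/(N*d) = 1/(26*0.52) = 0.073964
BW = 2*arcsin(0.073964) = 8.5 degrees

8.5 degrees


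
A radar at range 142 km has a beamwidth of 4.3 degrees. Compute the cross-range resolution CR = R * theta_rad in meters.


BW_rad = 0.075049158
CR = 142000 * 0.075049158 = 10657.0 m

10657.0 m


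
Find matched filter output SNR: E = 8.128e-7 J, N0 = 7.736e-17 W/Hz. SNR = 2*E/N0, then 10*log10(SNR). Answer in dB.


SNR_lin = 2 * 8.128e-7 / 7.736e-17 = 2.101e10
SNR_dB = 10*log10(2.101e10) = 103.2 dB

103.2 dB


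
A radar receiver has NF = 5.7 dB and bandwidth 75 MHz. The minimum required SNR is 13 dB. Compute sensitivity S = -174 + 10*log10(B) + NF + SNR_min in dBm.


10*log10(75000000.0) = 78.75
S = -174 + 78.75 + 5.7 + 13 = -76.5 dBm

-76.5 dBm


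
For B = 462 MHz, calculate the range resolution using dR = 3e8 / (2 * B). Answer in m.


dR = 3e8 / (2 * 462000000.0) = 0.32 m

0.32 m


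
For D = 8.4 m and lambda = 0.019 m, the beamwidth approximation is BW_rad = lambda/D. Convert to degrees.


BW_rad = 0.019 / 8.4 = 0.002262
BW_deg = 0.13 degrees

0.13 degrees


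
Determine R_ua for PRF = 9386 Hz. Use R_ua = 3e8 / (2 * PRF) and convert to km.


R_ua = 3e8 / (2 * 9386) = 15981.2 m = 16.0 km

16.0 km


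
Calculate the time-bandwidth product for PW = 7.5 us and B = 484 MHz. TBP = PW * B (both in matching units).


TBP = 7.5 * 484 = 3630.0

3630.0


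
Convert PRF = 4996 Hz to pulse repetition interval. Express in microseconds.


PRI = 1/4996 = 0.0002001601 s = 200.2 us

200.2 us


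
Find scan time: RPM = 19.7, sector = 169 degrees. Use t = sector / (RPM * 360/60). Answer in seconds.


t = 169 / (19.7 * 360) * 60 = 1.43 s

1.43 s


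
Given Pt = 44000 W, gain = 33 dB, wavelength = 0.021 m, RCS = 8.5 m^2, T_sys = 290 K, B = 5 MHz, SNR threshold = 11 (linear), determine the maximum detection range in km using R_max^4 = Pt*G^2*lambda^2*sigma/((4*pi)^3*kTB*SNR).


G_lin = 10^(33/10) = 1995.262315
R^4 = 44000 * 1995.262315^2 * 0.021^2 * 8.5 / ((4*pi)^3 * 1.38e-23 * 290 * 5000000.0 * 11)
R^4 = 1.50328e18 m^4
R_max = (1.50328e18)^(1/4) = 35015.5 m = 35.0 km

35.0 km


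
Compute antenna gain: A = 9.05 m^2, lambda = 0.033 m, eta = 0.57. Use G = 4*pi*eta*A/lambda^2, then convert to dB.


G_linear = 4*pi*0.57*9.05/0.033^2 = 59525.82
G_dB = 10*log10(59525.82) = 47.7 dB

47.7 dB


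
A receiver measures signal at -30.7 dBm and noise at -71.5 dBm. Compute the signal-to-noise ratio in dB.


SNR = -30.7 - (-71.5) = 40.8 dB

40.8 dB


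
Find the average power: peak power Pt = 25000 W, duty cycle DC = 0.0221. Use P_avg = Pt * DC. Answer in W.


P_avg = 25000 * 0.0221 = 552.5 W

552.5 W


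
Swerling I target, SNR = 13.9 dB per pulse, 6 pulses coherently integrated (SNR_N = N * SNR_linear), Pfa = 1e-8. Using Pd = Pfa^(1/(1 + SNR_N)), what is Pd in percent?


SNR_lin = 10^(13.9/10) = 24.54709
SNR_N = 6 * 24.54709 = 147.28254
1/(1 + SNR_N) = 1/148.28254 = 0.0067439
Pd = (1e-8)^0.0067439 = 0.88318
Pd = 88.3%

88.3%


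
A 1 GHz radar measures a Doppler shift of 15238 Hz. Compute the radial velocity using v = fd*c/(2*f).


v = 15238 * 3e8 / (2 * 1000000000.0) = 2285.7 m/s

2285.7 m/s


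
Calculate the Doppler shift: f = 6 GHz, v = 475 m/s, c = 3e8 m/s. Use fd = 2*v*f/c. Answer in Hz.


fd = 2 * 475 * 6000000000.0 / 3e8 = 19000.0 Hz

19000.0 Hz


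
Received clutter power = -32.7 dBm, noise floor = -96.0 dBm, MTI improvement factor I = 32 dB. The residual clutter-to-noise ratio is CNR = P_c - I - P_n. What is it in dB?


CNR = -32.7 - 32 - (-96.0) = 31.3 dB

31.3 dB


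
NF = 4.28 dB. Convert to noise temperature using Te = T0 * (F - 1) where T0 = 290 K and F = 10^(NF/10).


NF_lin = 10^(4.28/10) = 2.679168
Te = 290 * (2.679168 - 1) = 487.0 K

487.0 K


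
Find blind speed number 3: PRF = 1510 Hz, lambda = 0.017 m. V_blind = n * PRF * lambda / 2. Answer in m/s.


V_blind = 3 * 1510 * 0.017 / 2 = 38.5 m/s

38.5 m/s


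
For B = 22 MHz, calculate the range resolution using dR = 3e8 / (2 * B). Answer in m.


dR = 3e8 / (2 * 22000000.0) = 6.82 m

6.82 m


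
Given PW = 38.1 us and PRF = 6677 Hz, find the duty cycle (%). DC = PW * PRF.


DC = 38.1e-6 * 6677 * 100 = 25.44%

25.44%


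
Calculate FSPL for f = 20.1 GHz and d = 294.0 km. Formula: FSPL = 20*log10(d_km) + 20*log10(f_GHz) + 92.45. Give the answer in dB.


20*log10(294.0) = 49.37
20*log10(20.1) = 26.06
FSPL = 167.9 dB

167.9 dB


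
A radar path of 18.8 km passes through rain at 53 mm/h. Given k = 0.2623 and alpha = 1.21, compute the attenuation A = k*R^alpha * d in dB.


gamma = 0.2623 * 53^1.21 = 32.001629 dB/km
A = 32.001629 * 18.8 = 601.63 dB

601.63 dB


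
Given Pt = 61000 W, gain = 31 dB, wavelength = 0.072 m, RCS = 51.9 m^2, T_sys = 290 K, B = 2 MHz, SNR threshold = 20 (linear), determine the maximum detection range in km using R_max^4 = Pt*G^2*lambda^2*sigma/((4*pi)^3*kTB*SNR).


G_lin = 10^(31/10) = 1258.925412
R^4 = 61000 * 1258.925412^2 * 0.072^2 * 51.9 / ((4*pi)^3 * 1.38e-23 * 290 * 2000000.0 * 20)
R^4 = 8.18833e19 m^4
R_max = (8.18833e19)^(1/4) = 95125.9 m = 95.1 km

95.1 km


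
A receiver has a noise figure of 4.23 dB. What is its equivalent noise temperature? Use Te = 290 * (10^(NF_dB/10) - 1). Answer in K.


NF_lin = 10^(4.23/10) = 2.6485
Te = 290 * (2.6485 - 1) = 478.1 K

478.1 K


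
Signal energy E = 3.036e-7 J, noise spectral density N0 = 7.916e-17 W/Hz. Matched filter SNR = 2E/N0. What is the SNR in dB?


SNR_lin = 2 * 3.036e-7 / 7.916e-17 = 7.671e9
SNR_dB = 10*log10(7.671e9) = 98.8 dB

98.8 dB


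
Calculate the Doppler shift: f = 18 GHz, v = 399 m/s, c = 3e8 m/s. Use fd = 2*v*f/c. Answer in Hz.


fd = 2 * 399 * 18000000000.0 / 3e8 = 47880.0 Hz

47880.0 Hz


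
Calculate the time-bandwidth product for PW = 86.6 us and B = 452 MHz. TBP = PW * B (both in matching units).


TBP = 86.6 * 452 = 39143.2

39143.2


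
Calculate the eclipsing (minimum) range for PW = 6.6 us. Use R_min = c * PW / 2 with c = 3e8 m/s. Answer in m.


R_min = 3e8 * 6.6e-6 / 2 = 990.0 m

990.0 m


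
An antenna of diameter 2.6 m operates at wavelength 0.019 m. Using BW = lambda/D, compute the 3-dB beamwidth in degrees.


BW_rad = 0.019 / 2.6 = 0.007308
BW_deg = 0.42 degrees

0.42 degrees


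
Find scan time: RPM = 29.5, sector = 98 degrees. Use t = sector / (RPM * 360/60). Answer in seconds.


t = 98 / (29.5 * 360) * 60 = 0.55 s

0.55 s


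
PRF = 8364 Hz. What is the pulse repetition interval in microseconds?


PRI = 1/8364 = 0.00011956 s = 119.6 us

119.6 us


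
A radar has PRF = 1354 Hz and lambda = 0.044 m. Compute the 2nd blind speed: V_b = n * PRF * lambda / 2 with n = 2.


V_blind = 2 * 1354 * 0.044 / 2 = 59.6 m/s

59.6 m/s


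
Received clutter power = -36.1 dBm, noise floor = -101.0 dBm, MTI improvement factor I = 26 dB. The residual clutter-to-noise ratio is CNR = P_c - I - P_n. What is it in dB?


CNR = -36.1 - 26 - (-101.0) = 38.9 dB

38.9 dB


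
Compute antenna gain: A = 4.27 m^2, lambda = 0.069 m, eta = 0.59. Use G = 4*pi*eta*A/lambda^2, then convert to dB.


G_linear = 4*pi*0.59*4.27/0.069^2 = 6649.54
G_dB = 10*log10(6649.54) = 38.2 dB

38.2 dB


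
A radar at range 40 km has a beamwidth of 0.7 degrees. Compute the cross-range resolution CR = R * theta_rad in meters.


BW_rad = 0.012217305
CR = 40000 * 0.012217305 = 488.7 m

488.7 m


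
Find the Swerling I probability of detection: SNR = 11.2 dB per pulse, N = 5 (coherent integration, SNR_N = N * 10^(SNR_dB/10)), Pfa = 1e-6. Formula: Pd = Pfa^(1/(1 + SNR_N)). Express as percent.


SNR_lin = 10^(11.2/10) = 13.18257
SNR_N = 5 * 13.18257 = 65.91285
1/(1 + SNR_N) = 1/66.91285 = 0.0149448
Pd = (1e-6)^0.0149448 = 0.81345
Pd = 81.3%

81.3%


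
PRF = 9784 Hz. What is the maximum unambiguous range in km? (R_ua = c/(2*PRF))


R_ua = 3e8 / (2 * 9784) = 15331.2 m = 15.3 km

15.3 km


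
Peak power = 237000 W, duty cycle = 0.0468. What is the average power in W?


P_avg = 237000 * 0.0468 = 11091.6 W

11091.6 W


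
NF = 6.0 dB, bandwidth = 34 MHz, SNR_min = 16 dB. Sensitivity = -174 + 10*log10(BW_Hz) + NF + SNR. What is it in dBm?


10*log10(34000000.0) = 75.31
S = -174 + 75.31 + 6.0 + 16 = -76.7 dBm

-76.7 dBm


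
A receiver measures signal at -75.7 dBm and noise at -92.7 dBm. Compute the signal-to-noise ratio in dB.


SNR = -75.7 - (-92.7) = 17.0 dB

17.0 dB


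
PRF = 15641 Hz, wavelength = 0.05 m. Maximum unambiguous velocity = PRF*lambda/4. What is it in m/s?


V_ua = 15641 * 0.05 / 4 = 195.5 m/s

195.5 m/s


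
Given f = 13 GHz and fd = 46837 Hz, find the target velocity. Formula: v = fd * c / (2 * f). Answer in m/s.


v = 46837 * 3e8 / (2 * 13000000000.0) = 540.4 m/s

540.4 m/s


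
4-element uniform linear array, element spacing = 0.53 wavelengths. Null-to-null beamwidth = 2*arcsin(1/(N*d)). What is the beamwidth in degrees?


1/(N*d) = 1/(4*0.53) = 0.471698
BW = 2*arcsin(0.471698) = 56.3 degrees

56.3 degrees


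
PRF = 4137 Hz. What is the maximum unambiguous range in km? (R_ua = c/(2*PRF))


R_ua = 3e8 / (2 * 4137) = 36258.2 m = 36.3 km

36.3 km


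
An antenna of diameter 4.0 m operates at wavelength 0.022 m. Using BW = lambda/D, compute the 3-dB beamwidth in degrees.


BW_rad = 0.022 / 4.0 = 0.0055
BW_deg = 0.32 degrees

0.32 degrees


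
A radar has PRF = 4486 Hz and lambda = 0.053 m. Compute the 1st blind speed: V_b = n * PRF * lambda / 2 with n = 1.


V_blind = 1 * 4486 * 0.053 / 2 = 118.9 m/s

118.9 m/s


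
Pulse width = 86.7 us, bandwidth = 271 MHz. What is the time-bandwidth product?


TBP = 86.7 * 271 = 23495.7

23495.7


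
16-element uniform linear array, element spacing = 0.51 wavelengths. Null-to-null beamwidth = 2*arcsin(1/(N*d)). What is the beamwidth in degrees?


1/(N*d) = 1/(16*0.51) = 0.122549
BW = 2*arcsin(0.122549) = 14.1 degrees

14.1 degrees


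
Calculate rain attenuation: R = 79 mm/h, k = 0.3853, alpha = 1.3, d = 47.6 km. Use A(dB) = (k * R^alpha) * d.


gamma = 0.3853 * 79^1.3 = 112.905274 dB/km
A = 112.905274 * 47.6 = 5374.29 dB

5374.29 dB


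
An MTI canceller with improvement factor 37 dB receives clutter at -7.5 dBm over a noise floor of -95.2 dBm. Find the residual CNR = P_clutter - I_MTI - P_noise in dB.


CNR = -7.5 - 37 - (-95.2) = 50.7 dB

50.7 dB


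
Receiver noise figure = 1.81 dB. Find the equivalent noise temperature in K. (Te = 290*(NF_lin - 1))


NF_lin = 10^(1.81/10) = 1.51705
Te = 290 * (1.51705 - 1) = 149.9 K

149.9 K


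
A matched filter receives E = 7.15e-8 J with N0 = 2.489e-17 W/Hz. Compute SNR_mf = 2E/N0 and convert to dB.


SNR_lin = 2 * 7.15e-8 / 2.489e-17 = 5.745e9
SNR_dB = 10*log10(5.745e9) = 97.6 dB

97.6 dB


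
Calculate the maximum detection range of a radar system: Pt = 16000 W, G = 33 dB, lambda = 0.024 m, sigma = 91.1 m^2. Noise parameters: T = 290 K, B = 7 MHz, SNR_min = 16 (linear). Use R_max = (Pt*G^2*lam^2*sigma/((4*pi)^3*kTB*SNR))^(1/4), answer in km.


G_lin = 10^(33/10) = 1995.262315
R^4 = 16000 * 1995.262315^2 * 0.024^2 * 91.1 / ((4*pi)^3 * 1.38e-23 * 290 * 7000000.0 * 16)
R^4 = 3.75782e18 m^4
R_max = (3.75782e18)^(1/4) = 44028.5 m = 44.0 km

44.0 km


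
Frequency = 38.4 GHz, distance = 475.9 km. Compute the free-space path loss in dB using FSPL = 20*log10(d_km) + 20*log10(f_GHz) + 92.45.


20*log10(475.9) = 53.55
20*log10(38.4) = 31.69
FSPL = 177.7 dB

177.7 dB


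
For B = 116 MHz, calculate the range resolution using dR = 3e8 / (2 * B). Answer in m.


dR = 3e8 / (2 * 116000000.0) = 1.29 m

1.29 m


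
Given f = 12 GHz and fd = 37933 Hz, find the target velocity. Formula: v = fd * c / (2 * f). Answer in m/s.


v = 37933 * 3e8 / (2 * 12000000000.0) = 474.2 m/s

474.2 m/s


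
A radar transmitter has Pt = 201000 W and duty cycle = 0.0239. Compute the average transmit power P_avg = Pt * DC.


P_avg = 201000 * 0.0239 = 4803.9 W

4803.9 W


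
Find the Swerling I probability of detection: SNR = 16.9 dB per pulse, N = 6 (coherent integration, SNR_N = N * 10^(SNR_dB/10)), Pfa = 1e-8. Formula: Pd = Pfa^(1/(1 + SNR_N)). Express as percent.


SNR_lin = 10^(16.9/10) = 48.97788
SNR_N = 6 * 48.97788 = 293.86728
1/(1 + SNR_N) = 1/294.86728 = 0.0033914
Pd = (1e-8)^0.0033914 = 0.93944
Pd = 93.9%

93.9%


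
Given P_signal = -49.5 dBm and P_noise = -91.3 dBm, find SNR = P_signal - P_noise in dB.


SNR = -49.5 - (-91.3) = 41.8 dB

41.8 dB


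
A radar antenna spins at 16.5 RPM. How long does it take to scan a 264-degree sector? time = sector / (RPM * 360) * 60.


t = 264 / (16.5 * 360) * 60 = 2.67 s

2.67 s


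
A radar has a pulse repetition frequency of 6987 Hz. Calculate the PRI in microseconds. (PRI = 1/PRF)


PRI = 1/6987 = 0.0001431229 s = 143.1 us

143.1 us


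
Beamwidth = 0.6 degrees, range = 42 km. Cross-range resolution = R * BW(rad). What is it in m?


BW_rad = 0.010471976
CR = 42000 * 0.010471976 = 439.8 m

439.8 m


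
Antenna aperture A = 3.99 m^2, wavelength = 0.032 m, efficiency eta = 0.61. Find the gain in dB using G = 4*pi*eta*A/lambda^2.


G_linear = 4*pi*0.61*3.99/0.032^2 = 29868.45
G_dB = 10*log10(29868.45) = 44.8 dB

44.8 dB


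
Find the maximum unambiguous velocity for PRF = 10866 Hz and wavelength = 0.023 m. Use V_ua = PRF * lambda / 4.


V_ua = 10866 * 0.023 / 4 = 62.5 m/s

62.5 m/s


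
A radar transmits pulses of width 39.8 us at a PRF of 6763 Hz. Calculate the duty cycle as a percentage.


DC = 39.8e-6 * 6763 * 100 = 26.92%

26.92%


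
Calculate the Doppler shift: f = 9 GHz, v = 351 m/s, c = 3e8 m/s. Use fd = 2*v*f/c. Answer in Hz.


fd = 2 * 351 * 9000000000.0 / 3e8 = 21060.0 Hz

21060.0 Hz


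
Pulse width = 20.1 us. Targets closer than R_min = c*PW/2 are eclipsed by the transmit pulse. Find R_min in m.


R_min = 3e8 * 20.1e-6 / 2 = 3015.0 m

3015.0 m


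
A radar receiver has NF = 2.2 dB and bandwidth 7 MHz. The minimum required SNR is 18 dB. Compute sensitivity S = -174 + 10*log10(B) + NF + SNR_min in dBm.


10*log10(7000000.0) = 68.45
S = -174 + 68.45 + 2.2 + 18 = -85.3 dBm

-85.3 dBm


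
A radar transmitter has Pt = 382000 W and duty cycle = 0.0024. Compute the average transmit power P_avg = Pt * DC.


P_avg = 382000 * 0.0024 = 916.8 W

916.8 W


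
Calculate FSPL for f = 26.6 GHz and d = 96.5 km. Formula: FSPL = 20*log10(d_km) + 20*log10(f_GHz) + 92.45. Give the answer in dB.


20*log10(96.5) = 39.69
20*log10(26.6) = 28.5
FSPL = 160.6 dB

160.6 dB


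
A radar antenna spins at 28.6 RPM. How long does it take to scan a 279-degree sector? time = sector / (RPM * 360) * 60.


t = 279 / (28.6 * 360) * 60 = 1.63 s

1.63 s


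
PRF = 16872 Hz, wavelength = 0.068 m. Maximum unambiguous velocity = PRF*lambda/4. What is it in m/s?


V_ua = 16872 * 0.068 / 4 = 286.8 m/s

286.8 m/s


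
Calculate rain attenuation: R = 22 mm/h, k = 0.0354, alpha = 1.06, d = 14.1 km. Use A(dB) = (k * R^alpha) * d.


gamma = 0.0354 * 22^1.06 = 0.9375 dB/km
A = 0.9375 * 14.1 = 13.22 dB

13.22 dB


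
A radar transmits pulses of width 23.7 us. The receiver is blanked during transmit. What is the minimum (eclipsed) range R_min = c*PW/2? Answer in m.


R_min = 3e8 * 23.7e-6 / 2 = 3555.0 m

3555.0 m


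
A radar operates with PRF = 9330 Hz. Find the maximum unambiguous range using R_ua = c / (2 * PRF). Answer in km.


R_ua = 3e8 / (2 * 9330) = 16077.2 m = 16.1 km

16.1 km


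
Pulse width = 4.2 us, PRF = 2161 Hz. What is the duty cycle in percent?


DC = 4.2e-6 * 2161 * 100 = 0.91%

0.91%


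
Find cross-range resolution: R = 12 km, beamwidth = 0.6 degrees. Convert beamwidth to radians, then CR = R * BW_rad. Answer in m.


BW_rad = 0.010471976
CR = 12000 * 0.010471976 = 125.7 m

125.7 m


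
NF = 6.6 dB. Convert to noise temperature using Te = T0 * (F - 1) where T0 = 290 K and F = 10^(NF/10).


NF_lin = 10^(6.6/10) = 4.570882
Te = 290 * (4.570882 - 1) = 1035.6 K

1035.6 K


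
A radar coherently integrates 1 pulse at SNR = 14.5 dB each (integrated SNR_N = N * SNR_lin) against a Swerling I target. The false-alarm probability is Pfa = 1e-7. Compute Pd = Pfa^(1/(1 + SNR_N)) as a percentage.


SNR_lin = 10^(14.5/10) = 28.18383
SNR_N = 1 * 28.18383 = 28.18383
1/(1 + SNR_N) = 1/29.18383 = 0.0342656
Pd = (1e-7)^0.0342656 = 0.57563
Pd = 57.6%

57.6%


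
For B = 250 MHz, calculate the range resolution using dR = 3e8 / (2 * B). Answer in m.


dR = 3e8 / (2 * 250000000.0) = 0.6 m

0.6 m


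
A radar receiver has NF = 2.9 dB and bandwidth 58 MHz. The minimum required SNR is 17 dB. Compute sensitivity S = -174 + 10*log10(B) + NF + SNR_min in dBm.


10*log10(58000000.0) = 77.63
S = -174 + 77.63 + 2.9 + 17 = -76.5 dBm

-76.5 dBm


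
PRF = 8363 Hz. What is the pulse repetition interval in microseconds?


PRI = 1/8363 = 0.0001195743 s = 119.6 us

119.6 us


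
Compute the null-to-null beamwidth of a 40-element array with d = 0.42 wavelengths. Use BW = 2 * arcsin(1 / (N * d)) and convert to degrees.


1/(N*d) = 1/(40*0.42) = 0.059524
BW = 2*arcsin(0.059524) = 6.8 degrees

6.8 degrees


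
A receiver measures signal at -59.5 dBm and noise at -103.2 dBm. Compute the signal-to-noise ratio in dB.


SNR = -59.5 - (-103.2) = 43.7 dB

43.7 dB


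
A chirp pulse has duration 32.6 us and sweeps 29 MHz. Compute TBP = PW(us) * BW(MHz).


TBP = 32.6 * 29 = 945.4

945.4


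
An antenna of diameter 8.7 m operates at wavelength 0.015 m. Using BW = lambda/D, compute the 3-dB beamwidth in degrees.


BW_rad = 0.015 / 8.7 = 0.001724
BW_deg = 0.1 degrees

0.1 degrees


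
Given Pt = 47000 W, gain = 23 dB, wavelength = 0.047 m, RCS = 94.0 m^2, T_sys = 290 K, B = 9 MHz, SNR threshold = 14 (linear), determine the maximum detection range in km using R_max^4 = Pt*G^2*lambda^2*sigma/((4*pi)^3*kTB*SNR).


G_lin = 10^(23/10) = 199.526231
R^4 = 47000 * 199.526231^2 * 0.047^2 * 94.0 / ((4*pi)^3 * 1.38e-23 * 290 * 9000000.0 * 14)
R^4 = 3.88279e17 m^4
R_max = (3.88279e17)^(1/4) = 24962.4 m = 25.0 km

25.0 km


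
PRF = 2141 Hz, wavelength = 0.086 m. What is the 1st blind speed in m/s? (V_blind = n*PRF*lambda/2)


V_blind = 1 * 2141 * 0.086 / 2 = 92.1 m/s

92.1 m/s


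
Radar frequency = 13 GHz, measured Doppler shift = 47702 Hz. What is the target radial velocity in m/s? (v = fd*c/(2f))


v = 47702 * 3e8 / (2 * 13000000000.0) = 550.4 m/s

550.4 m/s


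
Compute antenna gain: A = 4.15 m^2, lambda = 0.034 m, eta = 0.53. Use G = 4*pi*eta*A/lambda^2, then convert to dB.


G_linear = 4*pi*0.53*4.15/0.034^2 = 23909.8
G_dB = 10*log10(23909.8) = 43.8 dB

43.8 dB


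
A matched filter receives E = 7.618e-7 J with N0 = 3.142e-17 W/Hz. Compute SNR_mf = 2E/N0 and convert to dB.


SNR_lin = 2 * 7.618e-7 / 3.142e-17 = 4.849e10
SNR_dB = 10*log10(4.849e10) = 106.9 dB

106.9 dB


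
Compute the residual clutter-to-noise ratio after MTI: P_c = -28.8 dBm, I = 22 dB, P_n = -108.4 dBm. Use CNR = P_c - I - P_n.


CNR = -28.8 - 22 - (-108.4) = 57.6 dB

57.6 dB


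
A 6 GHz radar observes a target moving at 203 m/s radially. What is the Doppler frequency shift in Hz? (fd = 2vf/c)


fd = 2 * 203 * 6000000000.0 / 3e8 = 8120.0 Hz

8120.0 Hz


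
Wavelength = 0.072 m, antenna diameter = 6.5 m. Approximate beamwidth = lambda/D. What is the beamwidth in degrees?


BW_rad = 0.072 / 6.5 = 0.011077
BW_deg = 0.63 degrees

0.63 degrees


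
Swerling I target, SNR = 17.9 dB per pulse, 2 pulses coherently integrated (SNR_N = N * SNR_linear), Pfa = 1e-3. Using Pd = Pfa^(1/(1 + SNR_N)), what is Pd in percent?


SNR_lin = 10^(17.9/10) = 61.6595
SNR_N = 2 * 61.6595 = 123.319
1/(1 + SNR_N) = 1/124.319 = 0.0080438
Pd = (1e-3)^0.0080438 = 0.94595
Pd = 94.6%

94.6%


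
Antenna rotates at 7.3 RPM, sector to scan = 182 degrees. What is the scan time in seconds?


t = 182 / (7.3 * 360) * 60 = 4.16 s

4.16 s


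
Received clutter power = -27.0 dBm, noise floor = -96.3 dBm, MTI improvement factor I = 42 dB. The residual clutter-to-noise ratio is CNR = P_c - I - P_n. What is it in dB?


CNR = -27.0 - 42 - (-96.3) = 27.3 dB

27.3 dB


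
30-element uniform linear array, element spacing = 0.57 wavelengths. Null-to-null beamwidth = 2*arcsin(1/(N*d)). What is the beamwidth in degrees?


1/(N*d) = 1/(30*0.57) = 0.05848
BW = 2*arcsin(0.05848) = 6.7 degrees

6.7 degrees


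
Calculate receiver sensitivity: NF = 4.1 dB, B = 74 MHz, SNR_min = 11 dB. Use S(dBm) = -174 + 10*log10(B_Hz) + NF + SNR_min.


10*log10(74000000.0) = 78.69
S = -174 + 78.69 + 4.1 + 11 = -80.2 dBm

-80.2 dBm


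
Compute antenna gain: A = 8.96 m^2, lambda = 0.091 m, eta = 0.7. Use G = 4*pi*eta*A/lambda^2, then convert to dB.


G_linear = 4*pi*0.7*8.96/0.091^2 = 9517.72
G_dB = 10*log10(9517.72) = 39.8 dB

39.8 dB


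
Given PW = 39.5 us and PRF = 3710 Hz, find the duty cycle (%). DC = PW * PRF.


DC = 39.5e-6 * 3710 * 100 = 14.65%

14.65%


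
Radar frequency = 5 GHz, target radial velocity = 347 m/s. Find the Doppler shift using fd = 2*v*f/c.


fd = 2 * 347 * 5000000000.0 / 3e8 = 11566.7 Hz

11566.7 Hz


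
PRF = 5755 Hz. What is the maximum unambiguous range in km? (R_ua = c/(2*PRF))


R_ua = 3e8 / (2 * 5755) = 26064.3 m = 26.1 km

26.1 km


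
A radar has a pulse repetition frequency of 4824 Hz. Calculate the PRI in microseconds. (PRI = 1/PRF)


PRI = 1/4824 = 0.0002072968 s = 207.3 us

207.3 us


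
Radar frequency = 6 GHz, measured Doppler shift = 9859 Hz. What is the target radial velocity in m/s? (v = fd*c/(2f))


v = 9859 * 3e8 / (2 * 6000000000.0) = 246.5 m/s

246.5 m/s


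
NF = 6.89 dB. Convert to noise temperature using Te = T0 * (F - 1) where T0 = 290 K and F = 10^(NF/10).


NF_lin = 10^(6.89/10) = 4.886524
Te = 290 * (4.886524 - 1) = 1127.1 K

1127.1 K


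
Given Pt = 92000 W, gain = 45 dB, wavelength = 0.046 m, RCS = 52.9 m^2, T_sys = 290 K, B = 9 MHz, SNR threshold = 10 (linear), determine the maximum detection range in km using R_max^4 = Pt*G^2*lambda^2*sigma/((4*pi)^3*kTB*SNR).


G_lin = 10^(45/10) = 31622.776602
R^4 = 92000 * 31622.776602^2 * 0.046^2 * 52.9 / ((4*pi)^3 * 1.38e-23 * 290 * 9000000.0 * 10)
R^4 = 1.44082e22 m^4
R_max = (1.44082e22)^(1/4) = 346459.5 m = 346.5 km

346.5 km


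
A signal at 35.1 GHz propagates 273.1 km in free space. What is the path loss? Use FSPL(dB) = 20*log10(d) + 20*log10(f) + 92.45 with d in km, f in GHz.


20*log10(273.1) = 48.73
20*log10(35.1) = 30.91
FSPL = 172.1 dB

172.1 dB


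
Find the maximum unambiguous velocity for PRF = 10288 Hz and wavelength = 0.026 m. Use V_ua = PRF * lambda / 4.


V_ua = 10288 * 0.026 / 4 = 66.9 m/s

66.9 m/s


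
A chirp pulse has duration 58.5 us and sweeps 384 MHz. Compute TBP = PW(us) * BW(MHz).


TBP = 58.5 * 384 = 22464.0

22464.0


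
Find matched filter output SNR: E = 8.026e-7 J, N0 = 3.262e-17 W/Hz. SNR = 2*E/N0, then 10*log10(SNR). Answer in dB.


SNR_lin = 2 * 8.026e-7 / 3.262e-17 = 4.921e10
SNR_dB = 10*log10(4.921e10) = 106.9 dB

106.9 dB


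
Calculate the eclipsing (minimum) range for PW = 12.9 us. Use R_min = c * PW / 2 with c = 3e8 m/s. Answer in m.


R_min = 3e8 * 12.9e-6 / 2 = 1935.0 m

1935.0 m


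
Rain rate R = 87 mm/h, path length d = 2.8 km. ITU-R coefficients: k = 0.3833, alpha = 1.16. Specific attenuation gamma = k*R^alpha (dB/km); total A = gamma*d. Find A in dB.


gamma = 0.3833 * 87^1.16 = 68.136709 dB/km
A = 68.136709 * 2.8 = 190.78 dB

190.78 dB


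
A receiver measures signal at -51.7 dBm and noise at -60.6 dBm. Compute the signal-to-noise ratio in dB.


SNR = -51.7 - (-60.6) = 8.9 dB

8.9 dB


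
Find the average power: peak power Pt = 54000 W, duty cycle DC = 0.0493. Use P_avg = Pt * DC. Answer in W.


P_avg = 54000 * 0.0493 = 2662.2 W

2662.2 W


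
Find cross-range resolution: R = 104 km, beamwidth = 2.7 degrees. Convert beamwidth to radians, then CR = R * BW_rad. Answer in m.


BW_rad = 0.04712389
CR = 104000 * 0.04712389 = 4900.9 m

4900.9 m


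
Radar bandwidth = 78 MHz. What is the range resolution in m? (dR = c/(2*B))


dR = 3e8 / (2 * 78000000.0) = 1.92 m

1.92 m


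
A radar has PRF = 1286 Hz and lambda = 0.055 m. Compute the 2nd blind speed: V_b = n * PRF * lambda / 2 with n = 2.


V_blind = 2 * 1286 * 0.055 / 2 = 70.7 m/s

70.7 m/s


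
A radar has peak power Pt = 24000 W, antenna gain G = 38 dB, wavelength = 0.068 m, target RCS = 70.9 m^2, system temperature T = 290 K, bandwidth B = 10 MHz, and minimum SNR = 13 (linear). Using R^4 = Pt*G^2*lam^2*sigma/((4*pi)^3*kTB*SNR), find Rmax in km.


G_lin = 10^(38/10) = 6309.573445
R^4 = 24000 * 6309.573445^2 * 0.068^2 * 70.9 / ((4*pi)^3 * 1.38e-23 * 290 * 10000000.0 * 13)
R^4 = 3.03407e20 m^4
R_max = (3.03407e20)^(1/4) = 131979.5 m = 132.0 km

132.0 km


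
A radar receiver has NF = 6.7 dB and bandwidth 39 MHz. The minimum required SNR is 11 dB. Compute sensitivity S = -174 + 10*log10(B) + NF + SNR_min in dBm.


10*log10(39000000.0) = 75.91
S = -174 + 75.91 + 6.7 + 11 = -80.4 dBm

-80.4 dBm


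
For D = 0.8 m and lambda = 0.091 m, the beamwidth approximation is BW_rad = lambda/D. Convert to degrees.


BW_rad = 0.091 / 0.8 = 0.11375
BW_deg = 6.52 degrees

6.52 degrees


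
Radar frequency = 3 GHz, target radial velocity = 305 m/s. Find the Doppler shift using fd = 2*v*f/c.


fd = 2 * 305 * 3000000000.0 / 3e8 = 6100.0 Hz

6100.0 Hz


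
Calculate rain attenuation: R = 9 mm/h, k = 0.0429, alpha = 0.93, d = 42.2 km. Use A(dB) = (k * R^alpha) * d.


gamma = 0.0429 * 9^0.93 = 0.331057 dB/km
A = 0.331057 * 42.2 = 13.97 dB

13.97 dB


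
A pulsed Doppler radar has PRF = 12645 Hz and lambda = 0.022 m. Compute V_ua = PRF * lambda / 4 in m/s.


V_ua = 12645 * 0.022 / 4 = 69.5 m/s

69.5 m/s


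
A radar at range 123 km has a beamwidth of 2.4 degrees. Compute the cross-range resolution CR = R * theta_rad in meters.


BW_rad = 0.041887902
CR = 123000 * 0.041887902 = 5152.2 m

5152.2 m


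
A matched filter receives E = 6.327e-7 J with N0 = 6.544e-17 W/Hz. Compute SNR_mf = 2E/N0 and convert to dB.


SNR_lin = 2 * 6.327e-7 / 6.544e-17 = 1.934e10
SNR_dB = 10*log10(1.934e10) = 102.9 dB

102.9 dB


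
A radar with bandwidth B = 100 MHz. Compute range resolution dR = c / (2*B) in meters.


dR = 3e8 / (2 * 100000000.0) = 1.5 m

1.5 m


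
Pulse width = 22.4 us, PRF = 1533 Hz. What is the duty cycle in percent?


DC = 22.4e-6 * 1533 * 100 = 3.43%

3.43%


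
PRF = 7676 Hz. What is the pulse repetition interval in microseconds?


PRI = 1/7676 = 0.0001302762 s = 130.3 us

130.3 us


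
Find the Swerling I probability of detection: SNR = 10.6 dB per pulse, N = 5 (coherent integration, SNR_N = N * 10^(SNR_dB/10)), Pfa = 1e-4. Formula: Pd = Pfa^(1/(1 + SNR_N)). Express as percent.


SNR_lin = 10^(10.6/10) = 11.48154
SNR_N = 5 * 11.48154 = 57.4077
1/(1 + SNR_N) = 1/58.4077 = 0.017121
Pd = (1e-4)^0.017121 = 0.85411
Pd = 85.4%

85.4%


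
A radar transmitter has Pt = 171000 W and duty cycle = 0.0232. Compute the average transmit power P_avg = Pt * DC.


P_avg = 171000 * 0.0232 = 3967.2 W

3967.2 W


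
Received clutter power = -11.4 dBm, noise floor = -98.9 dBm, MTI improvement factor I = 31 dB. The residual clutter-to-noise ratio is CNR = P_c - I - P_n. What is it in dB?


CNR = -11.4 - 31 - (-98.9) = 56.5 dB

56.5 dB


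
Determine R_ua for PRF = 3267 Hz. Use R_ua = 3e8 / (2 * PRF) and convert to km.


R_ua = 3e8 / (2 * 3267) = 45913.7 m = 45.9 km

45.9 km


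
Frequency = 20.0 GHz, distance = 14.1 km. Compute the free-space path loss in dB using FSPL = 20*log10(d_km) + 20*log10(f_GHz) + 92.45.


20*log10(14.1) = 22.98
20*log10(20.0) = 26.02
FSPL = 141.5 dB

141.5 dB


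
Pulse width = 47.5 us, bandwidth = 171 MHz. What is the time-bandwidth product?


TBP = 47.5 * 171 = 8122.5

8122.5


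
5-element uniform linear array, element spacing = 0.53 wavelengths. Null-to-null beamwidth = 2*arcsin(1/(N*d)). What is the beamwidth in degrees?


1/(N*d) = 1/(5*0.53) = 0.377358
BW = 2*arcsin(0.377358) = 44.3 degrees

44.3 degrees


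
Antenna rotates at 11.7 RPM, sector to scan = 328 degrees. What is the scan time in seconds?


t = 328 / (11.7 * 360) * 60 = 4.67 s

4.67 s


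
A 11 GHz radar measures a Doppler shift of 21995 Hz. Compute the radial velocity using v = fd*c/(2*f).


v = 21995 * 3e8 / (2 * 11000000000.0) = 299.9 m/s

299.9 m/s
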